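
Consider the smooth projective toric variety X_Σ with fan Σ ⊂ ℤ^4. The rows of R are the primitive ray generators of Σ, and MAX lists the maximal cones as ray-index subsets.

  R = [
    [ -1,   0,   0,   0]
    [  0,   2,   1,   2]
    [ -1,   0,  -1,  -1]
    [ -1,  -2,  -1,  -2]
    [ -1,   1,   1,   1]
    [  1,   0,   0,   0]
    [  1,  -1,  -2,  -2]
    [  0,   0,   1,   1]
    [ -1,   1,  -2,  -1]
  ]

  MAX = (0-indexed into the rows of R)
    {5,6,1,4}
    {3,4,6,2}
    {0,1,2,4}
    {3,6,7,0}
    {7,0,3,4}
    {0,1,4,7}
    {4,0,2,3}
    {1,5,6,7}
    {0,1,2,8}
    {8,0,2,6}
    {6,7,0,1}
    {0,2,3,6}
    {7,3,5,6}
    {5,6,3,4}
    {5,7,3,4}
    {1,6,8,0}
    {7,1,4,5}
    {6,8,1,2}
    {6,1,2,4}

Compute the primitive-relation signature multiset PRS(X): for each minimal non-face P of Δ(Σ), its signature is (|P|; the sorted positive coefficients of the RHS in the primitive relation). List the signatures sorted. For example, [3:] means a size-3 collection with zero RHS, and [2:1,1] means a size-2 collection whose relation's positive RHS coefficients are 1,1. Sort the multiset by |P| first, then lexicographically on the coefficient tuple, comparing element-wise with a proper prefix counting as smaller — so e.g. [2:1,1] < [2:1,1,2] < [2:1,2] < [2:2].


11 collections generate NE(X_Σ); each relation:

  {0,5}:  v_{0} + v_{5} = 0  ⇒ sig = [2:]
  {1,3}:  v_{1} + v_{3} = v_{0}  ⇒ sig = [2:1]
  {2,7}:  v_{2} + v_{7} = v_{0}  ⇒ sig = [2:1]
  {2,5}:  v_{2} + v_{5} = v_{4} + v_{6}  ⇒ sig = [2:1,1]
  {5,8}:  v_{5} + v_{8} = v_{1} + v_{2} + v_{6}  ⇒ sig = [2:1,1,1]
  {3,8}:  v_{3} + v_{8} = 2·v_{0} + v_{2} + v_{6}  ⇒ sig = [2:1,1,2]
  {7,8}:  v_{7} + v_{8} = 2·v_{0} + v_{1} + v_{6}  ⇒ sig = [2:1,1,2]
  {4,8}:  v_{4} + v_{8} = v_{1} + 2·v_{2}  ⇒ sig = [2:1,2]
  {4,6,7}:  v_{4} + v_{6} + v_{7} = 0  ⇒ sig = [3:]
  {0,4,6}:  v_{0} + v_{4} + v_{6} = v_{2}  ⇒ sig = [3:1]
  {0,1,2,6}:  v_{0} + v_{1} + v_{2} + v_{6} = v_{8}  ⇒ sig = [4:1]

Hence PRS(X_Σ) =
    |P|=2: 8 collections, coeffs (), (1), (1), (1,1), (1,1,1), (1,1,2), (1,1,2), (1,2)
    |P|=3: 2 collections, coeffs (), (1)
    |P|=4: 1 collection, coeffs (1)


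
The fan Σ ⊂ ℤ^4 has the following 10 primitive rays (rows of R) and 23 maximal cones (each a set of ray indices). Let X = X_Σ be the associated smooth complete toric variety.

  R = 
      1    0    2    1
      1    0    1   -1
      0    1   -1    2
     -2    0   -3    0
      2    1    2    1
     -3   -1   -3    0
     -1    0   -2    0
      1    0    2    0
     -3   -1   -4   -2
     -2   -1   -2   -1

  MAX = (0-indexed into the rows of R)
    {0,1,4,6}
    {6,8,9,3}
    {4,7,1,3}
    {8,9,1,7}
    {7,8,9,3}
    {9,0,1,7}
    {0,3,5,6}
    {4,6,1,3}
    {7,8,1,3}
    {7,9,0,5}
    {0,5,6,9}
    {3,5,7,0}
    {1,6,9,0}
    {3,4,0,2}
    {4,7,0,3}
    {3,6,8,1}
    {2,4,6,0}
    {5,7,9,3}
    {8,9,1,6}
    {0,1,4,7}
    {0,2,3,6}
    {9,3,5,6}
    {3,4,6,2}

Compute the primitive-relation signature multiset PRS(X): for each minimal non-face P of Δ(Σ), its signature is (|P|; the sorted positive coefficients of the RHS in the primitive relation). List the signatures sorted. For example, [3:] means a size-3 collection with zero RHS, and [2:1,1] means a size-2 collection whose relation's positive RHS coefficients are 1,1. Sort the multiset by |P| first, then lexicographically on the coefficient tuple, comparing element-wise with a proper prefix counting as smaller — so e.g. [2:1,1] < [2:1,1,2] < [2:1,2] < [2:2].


16 collections generate NE(X_Σ); each relation:

  P={4,9}:  v_{4} + v_{9} = 0  ⟹  sig = [2:]
  P={6,7}:  v_{6} + v_{7} = 0  ⟹  sig = [2:]
  P={0,8}:  v_{0} + v_{8} = v_{9}  ⟹  sig = [2:1]
  P={1,5}:  v_{1} + v_{5} = v_{9}  ⟹  sig = [2:1]
  P={1,2}:  v_{1} + v_{2} = v_{4} + v_{6}  ⟹  sig = [2:1,1]
  P={2,8}:  v_{2} + v_{8} = v_{3} + v_{6}  ⟹  sig = [2:1,1]
  P={4,5}:  v_{4} + v_{5} = v_{0} + v_{3}  ⟹  sig = [2:1,1]
  P={4,8}:  v_{4} + v_{8} = v_{1} + v_{3}  ⟹  sig = [2:1,1]
  P={2,7}:  v_{2} + v_{7} = v_{0} + v_{3} + v_{4}  ⟹  sig = [2:1,1,1]
  P={2,9}:  v_{2} + v_{9} = v_{0} + v_{3} + v_{6}  ⟹  sig = [2:1,1,1]
  P={5,8}:  v_{5} + v_{8} = v_{3} + 2·v_{9}  ⟹  sig = [2:1,2]
  P={2,5}:  v_{2} + v_{5} = 2·v_{0} + 2·v_{3} + v_{6}  ⟹  sig = [2:1,2,2]
  P={0,1,3}:  v_{0} + v_{1} + v_{3} = 0  ⟹  sig = [3:]
  P={0,3,9}:  v_{0} + v_{3} + v_{9} = v_{5}  ⟹  sig = [3:1]
  P={1,3,9}:  v_{1} + v_{3} + v_{9} = v_{8}  ⟹  sig = [3:1]
  P={0,3,4,6}:  v_{0} + v_{3} + v_{4} + v_{6} = v_{2}  ⟹  sig = [4:1]

Signatures (|P|; sorted positive RHS coefficients), sorted:
    |P|=2: 12 collections, coeffs (), (), (1), (1), (1,1), (1,1), (1,1), (1,1), (1,1,1), (1,1,1), (1,2), (1,2,2)
    |P|=3: 3 collections, coeffs (), (1), (1)
    |P|=4: 1 collection, coeffs (1)


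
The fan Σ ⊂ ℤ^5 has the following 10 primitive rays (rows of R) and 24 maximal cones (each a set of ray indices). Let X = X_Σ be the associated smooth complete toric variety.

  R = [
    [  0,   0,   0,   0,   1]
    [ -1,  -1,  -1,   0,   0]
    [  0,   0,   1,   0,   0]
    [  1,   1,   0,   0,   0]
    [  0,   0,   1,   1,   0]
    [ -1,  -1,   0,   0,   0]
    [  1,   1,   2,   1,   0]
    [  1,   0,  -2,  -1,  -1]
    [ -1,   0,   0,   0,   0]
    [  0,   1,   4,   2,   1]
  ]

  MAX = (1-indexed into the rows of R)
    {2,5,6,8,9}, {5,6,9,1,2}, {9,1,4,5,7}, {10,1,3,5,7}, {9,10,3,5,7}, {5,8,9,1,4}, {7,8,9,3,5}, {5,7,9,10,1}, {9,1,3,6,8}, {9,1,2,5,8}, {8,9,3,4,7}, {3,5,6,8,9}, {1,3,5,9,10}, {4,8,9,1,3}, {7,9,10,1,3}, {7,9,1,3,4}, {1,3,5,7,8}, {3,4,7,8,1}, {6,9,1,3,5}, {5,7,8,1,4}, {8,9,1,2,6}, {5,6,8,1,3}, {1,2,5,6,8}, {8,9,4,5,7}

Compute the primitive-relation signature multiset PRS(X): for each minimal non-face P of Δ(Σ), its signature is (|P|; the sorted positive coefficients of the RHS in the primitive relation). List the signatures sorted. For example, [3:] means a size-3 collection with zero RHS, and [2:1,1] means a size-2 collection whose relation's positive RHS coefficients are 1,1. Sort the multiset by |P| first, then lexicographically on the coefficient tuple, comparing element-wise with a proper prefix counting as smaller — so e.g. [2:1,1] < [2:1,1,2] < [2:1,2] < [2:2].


Σ has 14 primitive collections:

  {4,6}:  v_{4} + v_{6} = 0 — sig = [2:]
  {2,3}:  v_{2} + v_{3} = v_{6} — sig = [2:1]
  {2,7}:  v_{2} + v_{7} = v_{5} — sig = [2:1]
  {8,10}:  v_{8} + v_{10} = v_{7} — sig = [2:1]
  {6,7}:  v_{6} + v_{7} = v_{3} + v_{5} — sig = [2:1,1]
  {2,4}:  v_{2} + v_{4} = v_{1} + v_{5} + v_{8} + v_{9} — sig = [2:1,1,1,1]
  {2,10}:  v_{2} + v_{10} = v_{1} + v_{3} + 2·v_{5} + v_{9} — sig = [2:1,1,1,2]
  {4,10}:  v_{4} + v_{10} = v_{1} + 2·v_{7} + v_{9} — sig = [2:1,1,2]
  {6,10}:  v_{6} + v_{10} = v_{1} + 2·v_{3} + 2·v_{5} + v_{9} — sig = [2:1,1,2,2]
  {3,4,5}:  v_{3} + v_{4} + v_{5} = v_{7} — sig = [3:1]
  {1,7,8,9}:  v_{1} + v_{7} + v_{8} + v_{9} = v_{4} — sig = [4:1]
  {1,3,5,8,9}:  v_{1} + v_{3} + v_{5} + v_{8} + v_{9} = 0 — sig = [5:]
  {1,3,5,7,9}:  v_{1} + v_{3} + v_{5} + v_{7} + v_{9} = v_{10} — sig = [5:1]
  {1,5,6,8,9}:  v_{1} + v_{5} + v_{6} + v_{8} + v_{9} = v_{2} — sig = [5:1]

Sorted signature multiset PRS(X):
[[2:], [2:1], [2:1], [2:1], [2:1,1], [2:1,1,1,1], [2:1,1,1,2], [2:1,1,2], [2:1,1,2,2], [3:1], [4:1], [5:], [5:1], [5:1]]


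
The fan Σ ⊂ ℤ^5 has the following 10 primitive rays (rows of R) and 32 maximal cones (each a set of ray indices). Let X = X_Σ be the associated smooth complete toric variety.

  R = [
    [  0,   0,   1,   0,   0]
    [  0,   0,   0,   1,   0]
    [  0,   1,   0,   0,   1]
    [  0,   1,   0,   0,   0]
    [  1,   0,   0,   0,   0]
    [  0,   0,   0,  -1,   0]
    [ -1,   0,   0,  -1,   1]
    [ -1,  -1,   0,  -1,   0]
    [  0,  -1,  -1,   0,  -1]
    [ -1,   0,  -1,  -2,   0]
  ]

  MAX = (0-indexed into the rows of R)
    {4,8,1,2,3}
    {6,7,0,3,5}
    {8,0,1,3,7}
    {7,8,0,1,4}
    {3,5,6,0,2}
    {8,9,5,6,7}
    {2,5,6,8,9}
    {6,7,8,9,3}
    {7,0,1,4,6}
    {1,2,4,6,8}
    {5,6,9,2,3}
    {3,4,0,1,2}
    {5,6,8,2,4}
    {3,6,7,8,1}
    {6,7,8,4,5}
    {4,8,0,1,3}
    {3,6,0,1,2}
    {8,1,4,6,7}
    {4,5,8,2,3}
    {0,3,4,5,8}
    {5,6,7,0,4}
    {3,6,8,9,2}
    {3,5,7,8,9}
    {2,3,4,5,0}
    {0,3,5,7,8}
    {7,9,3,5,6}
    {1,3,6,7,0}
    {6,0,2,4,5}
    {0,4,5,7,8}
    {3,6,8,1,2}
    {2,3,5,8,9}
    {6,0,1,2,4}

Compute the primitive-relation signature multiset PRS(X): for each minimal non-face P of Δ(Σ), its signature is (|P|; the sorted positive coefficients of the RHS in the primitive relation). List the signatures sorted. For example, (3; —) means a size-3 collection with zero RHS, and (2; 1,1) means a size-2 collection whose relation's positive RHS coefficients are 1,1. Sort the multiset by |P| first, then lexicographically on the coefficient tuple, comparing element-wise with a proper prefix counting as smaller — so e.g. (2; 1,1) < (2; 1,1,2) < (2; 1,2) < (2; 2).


10 minimal non-faces of Δ(Σ) (on 10 rays):

  P = {1,5}:  v_{1} + v_{5} = 0 — sig = (2; —)
  P = {2,7}:  v_{2} + v_{7} = v_{6} — sig = (2; 1)
  P = {0,9}:  v_{0} + v_{9} = v_{3} + v_{5} + v_{7} — sig = (2; 1,1,1)
  P = {1,9}:  v_{1} + v_{9} = v_{3} + v_{6} + v_{8} — sig = (2; 1,1,1)
  P = {4,9}:  v_{4} + v_{9} = v_{2} + 2·v_{5} + v_{8} — sig = (2; 1,1,2)
  P = {0,2,8}:  v_{0} + v_{2} + v_{8} = 0 — sig = (3; —)
  P = {0,6,8}:  v_{0} + v_{6} + v_{8} = v_{7} — sig = (3; 1)
  P = {3,4,7}:  v_{3} + v_{4} + v_{7} = v_{5} — sig = (3; 1)
  P = {3,4,6}:  v_{3} + v_{4} + v_{6} = v_{2} + v_{5} — sig = (3; 1,1)
  P = {3,5,6,8}:  v_{3} + v_{5} + v_{6} + v_{8} = v_{9} — sig = (4; 1)

Sorted signature multiset PRS(X):
    (2; —)
    (2; 1)
    (2; 1,1,1)
    (2; 1,1,1)
    (2; 1,1,2)
    (3; —)
    (3; 1)
    (3; 1)
    (3; 1,1)
    (4; 1)


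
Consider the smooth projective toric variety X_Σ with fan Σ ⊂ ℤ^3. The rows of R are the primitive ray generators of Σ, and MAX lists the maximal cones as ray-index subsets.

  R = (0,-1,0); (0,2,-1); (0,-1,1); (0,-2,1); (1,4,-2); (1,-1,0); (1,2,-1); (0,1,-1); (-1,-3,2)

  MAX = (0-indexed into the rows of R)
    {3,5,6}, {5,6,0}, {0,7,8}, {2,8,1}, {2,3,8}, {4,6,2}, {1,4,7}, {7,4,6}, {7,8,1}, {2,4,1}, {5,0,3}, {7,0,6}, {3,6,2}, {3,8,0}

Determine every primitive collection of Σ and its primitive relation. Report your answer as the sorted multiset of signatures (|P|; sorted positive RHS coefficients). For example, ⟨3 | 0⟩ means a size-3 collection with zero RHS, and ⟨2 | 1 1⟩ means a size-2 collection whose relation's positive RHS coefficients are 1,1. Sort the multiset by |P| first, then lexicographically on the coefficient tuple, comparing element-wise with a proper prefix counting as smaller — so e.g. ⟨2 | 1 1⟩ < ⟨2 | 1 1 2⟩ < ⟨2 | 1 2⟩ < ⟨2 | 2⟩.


|primitive collections| = 16. Relations:

  P={1,3}:  v_{1} + v_{3} = 0  ⟹  sig = ⟨2 | 0⟩
  P={2,7}:  v_{2} + v_{7} = 0  ⟹  sig = ⟨2 | 0⟩
  P={0,1}:  v_{0} + v_{1} = v_{7}  ⟹  sig = ⟨2 | 1⟩
  P={0,2}:  v_{0} + v_{2} = v_{3}  ⟹  sig = ⟨2 | 1⟩
  P={1,6}:  v_{1} + v_{6} = v_{4}  ⟹  sig = ⟨2 | 1⟩
  P={3,4}:  v_{3} + v_{4} = v_{6}  ⟹  sig = ⟨2 | 1⟩
  P={3,7}:  v_{3} + v_{7} = v_{0}  ⟹  sig = ⟨2 | 1⟩
  P={6,8}:  v_{6} + v_{8} = v_{2}  ⟹  sig = ⟨2 | 1⟩
  P={0,4}:  v_{0} + v_{4} = v_{6} + v_{7}  ⟹  sig = ⟨2 | 1 1⟩
  P={1,5}:  v_{1} + v_{5} = v_{0} + v_{6}  ⟹  sig = ⟨2 | 1 1⟩
  P={4,8}:  v_{4} + v_{8} = v_{1} + v_{2}  ⟹  sig = ⟨2 | 1 1⟩
  P={2,5}:  v_{2} + v_{5} = 2·v_{3} + v_{6}  ⟹  sig = ⟨2 | 1 2⟩
  P={4,5}:  v_{4} + v_{5} = v_{0} + 2·v_{6}  ⟹  sig = ⟨2 | 1 2⟩
  P={5,7}:  v_{5} + v_{7} = 2·v_{0} + v_{6}  ⟹  sig = ⟨2 | 1 2⟩
  P={5,8}:  v_{5} + v_{8} = 2·v_{3}  ⟹  sig = ⟨2 | 2⟩
  P={0,3,6}:  v_{0} + v_{3} + v_{6} = v_{5}  ⟹  sig = ⟨3 | 1⟩

so the primitive-relation signature multiset is
[⟨2 | 0⟩, ⟨2 | 0⟩, ⟨2 | 1⟩, ⟨2 | 1⟩, ⟨2 | 1⟩, ⟨2 | 1⟩, ⟨2 | 1⟩, ⟨2 | 1⟩, ⟨2 | 1 1⟩, ⟨2 | 1 1⟩, ⟨2 | 1 1⟩, ⟨2 | 1 2⟩, ⟨2 | 1 2⟩, ⟨2 | 1 2⟩, ⟨2 | 2⟩, ⟨3 | 1⟩]


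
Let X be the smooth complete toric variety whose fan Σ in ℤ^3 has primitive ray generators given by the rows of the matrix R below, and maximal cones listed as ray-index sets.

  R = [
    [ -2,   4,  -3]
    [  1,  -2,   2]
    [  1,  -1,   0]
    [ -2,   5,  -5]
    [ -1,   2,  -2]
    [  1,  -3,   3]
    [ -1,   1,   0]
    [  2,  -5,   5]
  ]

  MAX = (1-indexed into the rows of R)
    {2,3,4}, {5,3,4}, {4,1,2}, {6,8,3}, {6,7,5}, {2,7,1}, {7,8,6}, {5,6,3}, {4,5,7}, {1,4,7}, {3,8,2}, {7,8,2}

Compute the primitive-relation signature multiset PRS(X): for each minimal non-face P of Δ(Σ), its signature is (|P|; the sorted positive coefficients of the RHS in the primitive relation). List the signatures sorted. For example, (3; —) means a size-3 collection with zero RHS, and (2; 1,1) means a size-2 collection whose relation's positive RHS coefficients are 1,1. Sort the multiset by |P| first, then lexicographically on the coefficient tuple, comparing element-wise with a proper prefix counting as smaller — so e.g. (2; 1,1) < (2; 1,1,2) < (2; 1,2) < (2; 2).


Σ has 11 primitive collections:

  P = {2,5}:  v_{2} + v_{5} = 0 ; sig = (2; —)
  P = {3,7}:  v_{3} + v_{7} = 0 ; sig = (2; —)
  P = {4,8}:  v_{4} + v_{8} = 0 ; sig = (2; —)
  P = {1,6}:  v_{1} + v_{6} = v_{7} ; sig = (2; 1)
  P = {2,6}:  v_{2} + v_{6} = v_{8} ; sig = (2; 1)
  P = {4,6}:  v_{4} + v_{6} = v_{5} ; sig = (2; 1)
  P = {5,8}:  v_{5} + v_{8} = v_{6} ; sig = (2; 1)
  P = {1,3}:  v_{1} + v_{3} = v_{2} + v_{4} ; sig = (2; 1,1)
  P = {1,5}:  v_{1} + v_{5} = v_{4} + v_{7} ; sig = (2; 1,1)
  P = {1,8}:  v_{1} + v_{8} = v_{2} + v_{7} ; sig = (2; 1,1)
  P = {2,4,7}:  v_{2} + v_{4} + v_{7} = v_{1} ; sig = (3; 1)

Hence PRS(X_Σ) =
    (2; —)
    (2; —)
    (2; —)
    (2; 1)
    (2; 1)
    (2; 1)
    (2; 1)
    (2; 1,1)
    (2; 1,1)
    (2; 1,1)
    (3; 1)


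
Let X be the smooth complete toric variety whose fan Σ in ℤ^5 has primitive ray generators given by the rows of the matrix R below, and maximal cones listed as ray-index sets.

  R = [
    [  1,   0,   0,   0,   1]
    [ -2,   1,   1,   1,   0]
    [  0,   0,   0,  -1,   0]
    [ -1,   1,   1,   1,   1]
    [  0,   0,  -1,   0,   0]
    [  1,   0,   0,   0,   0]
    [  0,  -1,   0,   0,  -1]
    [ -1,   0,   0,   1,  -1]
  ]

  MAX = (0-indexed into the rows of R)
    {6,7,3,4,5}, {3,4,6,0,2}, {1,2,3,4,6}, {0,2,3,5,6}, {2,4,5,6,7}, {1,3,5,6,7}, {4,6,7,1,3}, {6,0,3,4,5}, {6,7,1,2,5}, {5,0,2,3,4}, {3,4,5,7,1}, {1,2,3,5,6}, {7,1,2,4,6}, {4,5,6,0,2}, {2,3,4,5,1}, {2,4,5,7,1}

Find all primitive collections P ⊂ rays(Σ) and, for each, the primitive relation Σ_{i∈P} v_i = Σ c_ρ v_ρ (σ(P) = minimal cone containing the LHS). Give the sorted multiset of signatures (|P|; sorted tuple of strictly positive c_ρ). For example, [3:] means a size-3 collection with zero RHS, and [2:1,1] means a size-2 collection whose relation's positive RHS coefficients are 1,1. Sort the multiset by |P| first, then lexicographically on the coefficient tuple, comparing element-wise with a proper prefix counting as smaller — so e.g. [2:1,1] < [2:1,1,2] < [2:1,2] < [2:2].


Minimal non-faces — 5 found among 8 rays, 16 max cones:

  • {0,1}:  v_{0} + v_{1} = v_{3}  ⇒ sig = [2:1]
  • {0,7}:  v_{0} + v_{7} = v_{3} + v_{4} + v_{5} + v_{6}  ⇒ sig = [2:1,1,1,1]
  • {2,3,7}:  v_{2} + v_{3} + v_{7} = v_{1}  ⇒ sig = [3:1]
  • {1,4,5,6}:  v_{1} + v_{4} + v_{5} + v_{6} = v_{7}  ⇒ sig = [4:1]
  • {2,3,4,5,6}:  v_{2} + v_{3} + v_{4} + v_{5} + v_{6} = 0  ⇒ sig = [5:]

Sorted signature multiset PRS(X):
    |P|=2: 2 collections, coeffs (1), (1,1,1,1)
    |P|=3: 1 collection, coeffs (1)
    |P|=4: 1 collection, coeffs (1)
    |P|=5: 1 collection, coeffs ()


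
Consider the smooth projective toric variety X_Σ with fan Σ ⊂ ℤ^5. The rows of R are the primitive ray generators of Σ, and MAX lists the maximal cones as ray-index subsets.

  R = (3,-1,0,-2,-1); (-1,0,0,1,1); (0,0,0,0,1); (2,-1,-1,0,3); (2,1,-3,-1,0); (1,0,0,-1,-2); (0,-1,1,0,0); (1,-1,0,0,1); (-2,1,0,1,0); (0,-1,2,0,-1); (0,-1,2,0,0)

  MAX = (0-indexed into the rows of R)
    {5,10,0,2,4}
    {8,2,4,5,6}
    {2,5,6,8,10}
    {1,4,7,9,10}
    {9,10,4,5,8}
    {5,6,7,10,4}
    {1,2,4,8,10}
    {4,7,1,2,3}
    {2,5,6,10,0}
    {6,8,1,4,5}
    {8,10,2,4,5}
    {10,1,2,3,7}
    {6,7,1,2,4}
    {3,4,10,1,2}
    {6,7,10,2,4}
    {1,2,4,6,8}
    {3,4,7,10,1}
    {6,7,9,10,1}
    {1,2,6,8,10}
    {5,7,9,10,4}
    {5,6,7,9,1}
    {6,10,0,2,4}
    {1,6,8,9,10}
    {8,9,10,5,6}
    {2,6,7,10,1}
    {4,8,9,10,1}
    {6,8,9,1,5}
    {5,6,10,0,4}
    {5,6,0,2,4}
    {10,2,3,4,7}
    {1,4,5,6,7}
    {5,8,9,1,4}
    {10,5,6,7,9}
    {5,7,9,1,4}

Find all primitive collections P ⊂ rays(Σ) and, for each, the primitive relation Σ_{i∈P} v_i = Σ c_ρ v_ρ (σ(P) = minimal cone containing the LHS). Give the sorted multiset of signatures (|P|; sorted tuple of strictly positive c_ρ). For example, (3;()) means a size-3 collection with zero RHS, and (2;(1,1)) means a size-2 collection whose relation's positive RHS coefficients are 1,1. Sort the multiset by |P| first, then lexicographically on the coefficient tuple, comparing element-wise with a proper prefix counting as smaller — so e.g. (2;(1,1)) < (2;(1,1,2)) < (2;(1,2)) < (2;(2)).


19 collections generate NE(X_Σ); each relation:

  • {2,9}:  v_{2} + v_{9} = v_{10}  →  sig = (2;(1))
  • {7,8}:  v_{7} + v_{8} = v_{1}  →  sig = (2;(1))
  • {0,8}:  v_{0} + v_{8} = v_{2} + v_{5}  →  sig = (2;(1,1))
  • {0,1}:  v_{0} + v_{1} = v_{4} + v_{6} + v_{10}  →  sig = (2;(1,1,1))
  • {3,5}:  v_{3} + v_{5} = v_{4} + v_{7} + v_{10}  →  sig = (2;(1,1,1))
  • {0,9}:  v_{0} + v_{9} = v_{4} + v_{5} + v_{6} + 2·v_{10}  →  sig = (2;(1,1,1,2))
  • {3,8}:  v_{3} + v_{8} = 2·v_{1} + v_{2} + v_{4} + v_{10}  →  sig = (2;(1,1,1,2))
  • {3,9}:  v_{3} + v_{9} = v_{1} + v_{4} + v_{7} + 2·v_{10}  →  sig = (2;(1,1,1,2))
  • {0,3}:  v_{0} + v_{3} = v_{2} + 2·v_{4} + v_{6} + v_{7} + 2·v_{10}  →  sig = (2;(1,1,1,2,2))
  • {3,6}:  v_{3} + v_{6} = v_{2} + 2·v_{7}  →  sig = (2;(1,2))
  • {0,7}:  v_{0} + v_{7} = 2·v_{4} + 2·v_{6} + 2·v_{10}  →  sig = (2;(2,2,2))
  • {1,2,5}:  v_{1} + v_{2} + v_{5} = 0  →  sig = (3;())
  • {1,5,10}:  v_{1} + v_{5} + v_{10} = v_{9}  →  sig = (3;(1))
  • {4,6,9}:  v_{4} + v_{6} + v_{9} = v_{5} + v_{7}  →  sig = (3;(1,1))
  • {2,5,7}:  v_{2} + v_{5} + v_{7} = v_{4} + v_{6} + v_{10}  →  sig = (3;(1,1,1))
  • {4,6,8,10}:  v_{4} + v_{6} + v_{8} + v_{10} = 0  →  sig = (4;())
  • {1,4,6,10}:  v_{1} + v_{4} + v_{6} + v_{10} = v_{7}  →  sig = (4;(1))
  • {1,2,4,7,10}:  v_{1} + v_{2} + v_{4} + v_{7} + v_{10} = v_{3}  →  sig = (5;(1))
  • {2,4,5,6,10}:  v_{2} + v_{4} + v_{5} + v_{6} + v_{10} = v_{0}  →  sig = (5;(1))

Signatures (|P|; sorted positive RHS coefficients), sorted:
{ (2;(1)) ×2,  (2;(1,1)),  (2;(1,1,1)) ×2,  (2;(1,1,1,2)) ×3,  (2;(1,1,1,2,2)),  (2;(1,2)),  (2;(2,2,2)),  (3;()),  (3;(1)),  (3;(1,1)),  (3;(1,1,1)),  (4;()),  (4;(1)),  (5;(1)) ×2 }


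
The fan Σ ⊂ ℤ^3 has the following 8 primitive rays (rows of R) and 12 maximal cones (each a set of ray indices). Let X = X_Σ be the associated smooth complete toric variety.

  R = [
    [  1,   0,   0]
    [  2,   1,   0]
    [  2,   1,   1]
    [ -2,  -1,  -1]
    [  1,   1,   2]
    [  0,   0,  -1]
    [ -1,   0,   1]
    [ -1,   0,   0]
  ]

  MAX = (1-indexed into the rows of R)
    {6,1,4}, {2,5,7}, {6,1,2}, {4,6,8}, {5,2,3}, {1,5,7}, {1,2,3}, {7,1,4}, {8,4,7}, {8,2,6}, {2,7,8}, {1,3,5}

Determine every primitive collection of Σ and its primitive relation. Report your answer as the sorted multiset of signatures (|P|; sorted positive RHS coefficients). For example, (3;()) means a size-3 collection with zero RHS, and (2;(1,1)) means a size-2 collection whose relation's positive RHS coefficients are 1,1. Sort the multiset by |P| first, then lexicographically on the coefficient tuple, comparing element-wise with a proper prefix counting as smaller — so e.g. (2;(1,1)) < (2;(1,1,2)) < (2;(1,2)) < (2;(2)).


12 minimal non-faces of Δ(Σ) (on 8 rays):

  P = {1,8}:  v_{1} + v_{8} = 0  →  sig = (2;())
  P = {3,4}:  v_{3} + v_{4} = 0  →  sig = (2;())
  P = {2,4}:  v_{2} + v_{4} = v_{6}  →  sig = (2;(1))
  P = {3,6}:  v_{3} + v_{6} = v_{2}  →  sig = (2;(1))
  P = {3,7}:  v_{3} + v_{7} = v_{5}  →  sig = (2;(1))
  P = {4,5}:  v_{4} + v_{5} = v_{7}  →  sig = (2;(1))
  P = {6,7}:  v_{6} + v_{7} = v_{8}  →  sig = (2;(1))
  P = {3,8}:  v_{3} + v_{8} = v_{2} + v_{7}  →  sig = (2;(1,1))
  P = {5,6}:  v_{5} + v_{6} = v_{2} + v_{7}  →  sig = (2;(1,1))
  P = {5,8}:  v_{5} + v_{8} = v_{2} + 2·v_{7}  →  sig = (2;(1,2))
  P = {1,2,7}:  v_{1} + v_{2} + v_{7} = v_{3}  →  sig = (3;(1))
  P = {1,2,5}:  v_{1} + v_{2} + v_{5} = 2·v_{3}  →  sig = (3;(2))

Signatures (|P|; sorted positive RHS coefficients), sorted:
[(2;()), (2;()), (2;(1)), (2;(1)), (2;(1)), (2;(1)), (2;(1)), (2;(1,1)), (2;(1,1)), (2;(1,2)), (3;(1)), (3;(2))]


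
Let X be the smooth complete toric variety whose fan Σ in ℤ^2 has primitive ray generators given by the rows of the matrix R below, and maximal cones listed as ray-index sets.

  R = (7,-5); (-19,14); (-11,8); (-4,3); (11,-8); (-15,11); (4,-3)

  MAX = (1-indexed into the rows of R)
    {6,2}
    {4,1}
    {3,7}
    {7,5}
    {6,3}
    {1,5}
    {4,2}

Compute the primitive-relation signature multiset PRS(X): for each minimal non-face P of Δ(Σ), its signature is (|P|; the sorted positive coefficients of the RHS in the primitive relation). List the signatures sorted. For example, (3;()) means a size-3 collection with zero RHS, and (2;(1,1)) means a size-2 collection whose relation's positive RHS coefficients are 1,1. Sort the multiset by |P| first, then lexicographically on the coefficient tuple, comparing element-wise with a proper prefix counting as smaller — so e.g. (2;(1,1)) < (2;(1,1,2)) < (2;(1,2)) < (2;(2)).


|primitive collections| = 14. Relations:

  {3,5}:  v_{3} + v_{5} = 0 ; sig = (2;())
  {4,7}:  v_{4} + v_{7} = 0 ; sig = (2;())
  {1,3}:  v_{1} + v_{3} = v_{4} ; sig = (2;(1))
  {1,7}:  v_{1} + v_{7} = v_{5} ; sig = (2;(1))
  {2,7}:  v_{2} + v_{7} = v_{6} ; sig = (2;(1))
  {3,4}:  v_{3} + v_{4} = v_{6} ; sig = (2;(1))
  {4,5}:  v_{4} + v_{5} = v_{1} ; sig = (2;(1))
  {4,6}:  v_{4} + v_{6} = v_{2} ; sig = (2;(1))
  {5,6}:  v_{5} + v_{6} = v_{4} ; sig = (2;(1))
  {6,7}:  v_{6} + v_{7} = v_{3} ; sig = (2;(1))
  {1,6}:  v_{1} + v_{6} = 2·v_{4} ; sig = (2;(2))
  {2,3}:  v_{2} + v_{3} = 2·v_{6} ; sig = (2;(2))
  {2,5}:  v_{2} + v_{5} = 2·v_{4} ; sig = (2;(2))
  {1,2}:  v_{1} + v_{2} = 3·v_{4} ; sig = (2;(3))

Sorted signature multiset PRS(X):
{ (2;()) ×2,  (2;(1)) ×8,  (2;(2)) ×3,  (2;(3)) }


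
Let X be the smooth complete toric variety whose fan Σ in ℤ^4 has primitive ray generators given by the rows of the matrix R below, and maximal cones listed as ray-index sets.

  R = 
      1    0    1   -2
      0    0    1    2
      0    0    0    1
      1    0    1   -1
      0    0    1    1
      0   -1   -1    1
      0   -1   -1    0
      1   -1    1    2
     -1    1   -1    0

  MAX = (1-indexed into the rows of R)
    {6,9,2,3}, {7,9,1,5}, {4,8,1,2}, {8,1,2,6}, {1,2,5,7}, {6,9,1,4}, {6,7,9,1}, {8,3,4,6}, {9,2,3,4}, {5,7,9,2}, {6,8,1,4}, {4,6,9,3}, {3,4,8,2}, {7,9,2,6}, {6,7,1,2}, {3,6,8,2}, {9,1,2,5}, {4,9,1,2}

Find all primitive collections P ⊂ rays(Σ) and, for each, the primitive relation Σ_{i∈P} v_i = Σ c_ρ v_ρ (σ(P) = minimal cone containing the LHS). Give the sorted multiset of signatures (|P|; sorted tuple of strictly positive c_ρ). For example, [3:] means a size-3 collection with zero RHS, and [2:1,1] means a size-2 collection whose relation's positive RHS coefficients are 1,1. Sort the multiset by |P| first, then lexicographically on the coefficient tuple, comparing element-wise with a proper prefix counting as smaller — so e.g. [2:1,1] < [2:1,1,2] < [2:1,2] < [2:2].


The 12 primitive collections of Σ (r=9, n=4):

  • {1,3}:  v_{1} + v_{3} = v_{4}  →  sig = [2:1]
  • {3,5}:  v_{3} + v_{5} = v_{2}  →  sig = [2:1]
  • {3,7}:  v_{3} + v_{7} = v_{6}  →  sig = [2:1]
  • {4,5}:  v_{4} + v_{5} = v_{1} + v_{2}  →  sig = [2:1,1]
  • {4,7}:  v_{4} + v_{7} = v_{1} + v_{6}  →  sig = [2:1,1]
  • {5,6}:  v_{5} + v_{6} = v_{2} + v_{7}  →  sig = [2:1,1]
  • {5,8}:  v_{5} + v_{8} = v_{1} + 2·v_{2} + v_{6}  →  sig = [2:1,1,2]
  • {7,8}:  v_{7} + v_{8} = v_{1} + v_{2} + 2·v_{6}  →  sig = [2:1,1,2]
  • {8,9}:  v_{8} + v_{9} = 2·v_{3}  →  sig = [2:2]
  • {2,4,6}:  v_{2} + v_{4} + v_{6} = v_{8}  →  sig = [3:1]
  • {1,2,7,9}:  v_{1} + v_{2} + v_{7} + v_{9} = 0  →  sig = [4:]
  • {1,2,6,9}:  v_{1} + v_{2} + v_{6} + v_{9} = v_{3}  →  sig = [4:1]

so the primitive-relation signature multiset is
{ [2:1] ×3,  [2:1,1] ×3,  [2:1,1,2] ×2,  [2:2],  [3:1],  [4:],  [4:1] }


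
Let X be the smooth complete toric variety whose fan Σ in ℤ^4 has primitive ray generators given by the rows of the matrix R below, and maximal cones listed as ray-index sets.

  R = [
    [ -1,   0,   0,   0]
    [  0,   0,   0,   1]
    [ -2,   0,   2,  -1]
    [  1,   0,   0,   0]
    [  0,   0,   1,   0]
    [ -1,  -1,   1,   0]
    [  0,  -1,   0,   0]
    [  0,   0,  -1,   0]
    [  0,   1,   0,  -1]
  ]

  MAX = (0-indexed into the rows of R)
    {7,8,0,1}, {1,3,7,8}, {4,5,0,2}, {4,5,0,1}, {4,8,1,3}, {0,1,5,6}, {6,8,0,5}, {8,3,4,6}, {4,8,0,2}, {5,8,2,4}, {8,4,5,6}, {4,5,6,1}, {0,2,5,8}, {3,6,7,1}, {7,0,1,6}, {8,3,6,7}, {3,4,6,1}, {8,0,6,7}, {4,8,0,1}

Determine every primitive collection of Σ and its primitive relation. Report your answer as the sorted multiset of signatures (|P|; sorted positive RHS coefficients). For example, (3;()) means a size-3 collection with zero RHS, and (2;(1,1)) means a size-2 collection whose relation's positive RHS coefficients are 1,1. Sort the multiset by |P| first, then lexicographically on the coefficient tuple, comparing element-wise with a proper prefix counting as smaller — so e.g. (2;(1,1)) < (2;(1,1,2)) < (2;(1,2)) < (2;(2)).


Primitive collections (12):

  {0,3}:  v_{0} + v_{3} = 0  →  sig = (2;())
  {4,7}:  v_{4} + v_{7} = 0  →  sig = (2;())
  {3,5}:  v_{3} + v_{5} = v_{4} + v_{6}  →  sig = (2;(1,1))
  {5,7}:  v_{5} + v_{7} = v_{0} + v_{6}  →  sig = (2;(1,1))
  {2,3}:  v_{2} + v_{3} = v_{4} + v_{5} + v_{8}  →  sig = (2;(1,1,1))
  {2,7}:  v_{2} + v_{7} = v_{0} + v_{5} + v_{8}  →  sig = (2;(1,1,1))
  {2,6}:  v_{2} + v_{6} = 2·v_{5} + v_{8}  →  sig = (2;(1,2))
  {1,2}:  v_{1} + v_{2} = 2·v_{0} + 2·v_{4}  →  sig = (2;(2,2))
  {1,6,8}:  v_{1} + v_{6} + v_{8} = 0  →  sig = (3;())
  {0,4,6}:  v_{0} + v_{4} + v_{6} = v_{5}  →  sig = (3;(1))
  {1,5,8}:  v_{1} + v_{5} + v_{8} = v_{0} + v_{4}  →  sig = (3;(1,1))
  {0,4,5,8}:  v_{0} + v_{4} + v_{5} + v_{8} = v_{2}  →  sig = (4;(1))

Hence PRS(X_Σ) =
{ (2;()) ×2,  (2;(1,1)) ×2,  (2;(1,1,1)) ×2,  (2;(1,2)),  (2;(2,2)),  (3;()),  (3;(1)),  (3;(1,1)),  (4;(1)) }


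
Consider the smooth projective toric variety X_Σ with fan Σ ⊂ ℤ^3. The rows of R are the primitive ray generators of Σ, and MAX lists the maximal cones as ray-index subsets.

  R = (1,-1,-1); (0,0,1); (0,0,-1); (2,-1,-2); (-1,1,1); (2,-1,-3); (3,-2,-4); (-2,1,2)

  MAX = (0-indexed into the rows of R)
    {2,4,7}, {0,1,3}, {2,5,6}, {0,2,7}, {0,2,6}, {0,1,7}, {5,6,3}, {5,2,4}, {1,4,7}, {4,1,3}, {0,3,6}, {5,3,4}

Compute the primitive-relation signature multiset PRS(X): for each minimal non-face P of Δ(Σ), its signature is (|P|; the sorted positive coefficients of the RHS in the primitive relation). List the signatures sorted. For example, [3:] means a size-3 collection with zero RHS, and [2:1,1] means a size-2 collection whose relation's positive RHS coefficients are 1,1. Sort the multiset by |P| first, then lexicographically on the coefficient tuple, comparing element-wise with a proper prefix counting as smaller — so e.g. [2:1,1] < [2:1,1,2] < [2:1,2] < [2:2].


10 minimal non-faces of Δ(Σ) (on 8 rays):

  {0,4}:  v_{0} + v_{4} = 0  so sig = [2:]
  {1,2}:  v_{1} + v_{2} = 0  so sig = [2:]
  {3,7}:  v_{3} + v_{7} = 0  so sig = [2:]
  {0,5}:  v_{0} + v_{5} = v_{6}  so sig = [2:1]
  {1,5}:  v_{1} + v_{5} = v_{3}  so sig = [2:1]
  {2,3}:  v_{2} + v_{3} = v_{5}  so sig = [2:1]
  {4,6}:  v_{4} + v_{6} = v_{5}  so sig = [2:1]
  {5,7}:  v_{5} + v_{7} = v_{2}  so sig = [2:1]
  {1,6}:  v_{1} + v_{6} = v_{0} + v_{3}  so sig = [2:1,1]
  {6,7}:  v_{6} + v_{7} = v_{0} + v_{2}  so sig = [2:1,1]

Hence PRS(X_Σ) =
    [2:]
    [2:]
    [2:]
    [2:1]
    [2:1]
    [2:1]
    [2:1]
    [2:1]
    [2:1,1]
    [2:1,1]


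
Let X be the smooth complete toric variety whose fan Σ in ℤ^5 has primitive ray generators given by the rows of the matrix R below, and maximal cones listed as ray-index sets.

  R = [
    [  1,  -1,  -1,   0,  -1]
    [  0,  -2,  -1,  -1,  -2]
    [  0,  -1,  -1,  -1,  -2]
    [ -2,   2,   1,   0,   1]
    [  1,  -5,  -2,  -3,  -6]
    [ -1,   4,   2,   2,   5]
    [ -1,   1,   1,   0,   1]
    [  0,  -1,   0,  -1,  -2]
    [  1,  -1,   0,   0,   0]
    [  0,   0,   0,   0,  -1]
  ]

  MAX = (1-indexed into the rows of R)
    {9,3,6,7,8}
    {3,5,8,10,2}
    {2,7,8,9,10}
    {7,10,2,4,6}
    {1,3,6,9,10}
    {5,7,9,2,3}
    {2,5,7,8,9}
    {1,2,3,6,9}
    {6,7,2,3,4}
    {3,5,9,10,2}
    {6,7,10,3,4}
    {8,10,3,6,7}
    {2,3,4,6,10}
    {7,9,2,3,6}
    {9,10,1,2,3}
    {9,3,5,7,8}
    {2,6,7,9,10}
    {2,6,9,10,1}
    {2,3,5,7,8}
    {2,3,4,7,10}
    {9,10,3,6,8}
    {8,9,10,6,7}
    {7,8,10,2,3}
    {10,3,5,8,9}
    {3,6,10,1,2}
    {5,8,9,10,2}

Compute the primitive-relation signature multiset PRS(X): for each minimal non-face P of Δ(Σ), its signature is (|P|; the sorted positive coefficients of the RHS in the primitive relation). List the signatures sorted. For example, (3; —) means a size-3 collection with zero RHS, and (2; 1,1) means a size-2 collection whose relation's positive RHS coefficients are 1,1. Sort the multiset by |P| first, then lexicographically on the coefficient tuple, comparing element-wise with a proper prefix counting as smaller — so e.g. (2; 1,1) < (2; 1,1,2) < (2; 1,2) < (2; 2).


Primitive collections (14):

  {1,7}:  v_{1} + v_{7} = 0 ; sig = (2; —)
  {4,9}:  v_{4} + v_{9} = v_{7} ; sig = (2; 1)
  {1,8}:  v_{1} + v_{8} = v_{3} + v_{9} + v_{10} ; sig = (2; 1,1,1)
  {5,6}:  v_{5} + v_{6} = v_{3} + v_{7} + v_{9} ; sig = (2; 1,1,1)
  {1,4}:  v_{1} + v_{4} = v_{2} + v_{3} + v_{6} + v_{10} ; sig = (2; 1,1,1,1)
  {4,5}:  v_{4} + v_{5} = v_{2} + v_{3} + v_{7} + v_{8} ; sig = (2; 1,1,1,1)
  {4,8}:  v_{4} + v_{8} = v_{3} + 2·v_{7} + v_{10} ; sig = (2; 1,1,2)
  {1,5}:  v_{1} + v_{5} = v_{2} + 2·v_{3} + 2·v_{9} + v_{10} ; sig = (2; 1,1,2,2)
  {2,6,8}:  v_{2} + v_{6} + v_{8} = v_{7} ; sig = (3; 1)
  {5,7,10}:  v_{5} + v_{7} + v_{10} = v_{2} + 2·v_{8} ; sig = (3; 1,2)
  {2,3,8,9}:  v_{2} + v_{3} + v_{8} + v_{9} = v_{5} ; sig = (4; 1)
  {3,7,9,10}:  v_{3} + v_{7} + v_{9} + v_{10} = v_{8} ; sig = (4; 1)
  {2,3,6,9,10}:  v_{2} + v_{3} + v_{6} + v_{9} + v_{10} = 0 ; sig = (5; —)
  {2,3,6,7,10}:  v_{2} + v_{3} + v_{6} + v_{7} + v_{10} = v_{4} ; sig = (5; 1)

so the primitive-relation signature multiset is
    |P|=2: 8 collections, coeffs (), (1), (1,1,1), (1,1,1), (1,1,1,1), (1,1,1,1), (1,1,2), (1,1,2,2)
    |P|=3: 2 collections, coeffs (1), (1,2)
    |P|=4: 2 collections, coeffs (1), (1)
    |P|=5: 2 collections, coeffs (), (1)


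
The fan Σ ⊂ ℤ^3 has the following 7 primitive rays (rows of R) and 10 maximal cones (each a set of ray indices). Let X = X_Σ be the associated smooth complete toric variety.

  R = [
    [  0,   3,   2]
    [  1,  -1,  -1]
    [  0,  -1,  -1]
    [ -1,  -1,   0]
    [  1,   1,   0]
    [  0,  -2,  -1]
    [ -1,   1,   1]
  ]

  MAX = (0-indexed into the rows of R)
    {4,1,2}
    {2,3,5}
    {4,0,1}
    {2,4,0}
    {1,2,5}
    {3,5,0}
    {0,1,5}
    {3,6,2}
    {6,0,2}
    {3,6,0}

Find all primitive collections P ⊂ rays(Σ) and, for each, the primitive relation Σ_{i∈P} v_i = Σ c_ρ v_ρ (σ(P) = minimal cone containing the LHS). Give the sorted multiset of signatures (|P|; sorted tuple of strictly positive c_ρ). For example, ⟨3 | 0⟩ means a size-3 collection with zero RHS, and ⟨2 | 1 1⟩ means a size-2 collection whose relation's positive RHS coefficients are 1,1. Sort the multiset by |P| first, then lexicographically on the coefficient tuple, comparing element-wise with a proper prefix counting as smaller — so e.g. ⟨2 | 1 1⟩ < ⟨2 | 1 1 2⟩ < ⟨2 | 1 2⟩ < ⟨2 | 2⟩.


Minimal non-faces — 9 found among 7 rays, 10 max cones:

  • {1,6}:  v_{1} + v_{6} = 0  ⇒ sig = ⟨2 | 0⟩
  • {3,4}:  v_{3} + v_{4} = 0  ⇒ sig = ⟨2 | 0⟩
  • {1,3}:  v_{1} + v_{3} = v_{5}  ⇒ sig = ⟨2 | 1⟩
  • {4,5}:  v_{4} + v_{5} = v_{1}  ⇒ sig = ⟨2 | 1⟩
  • {5,6}:  v_{5} + v_{6} = v_{3}  ⇒ sig = ⟨2 | 1⟩
  • {4,6}:  v_{4} + v_{6} = v_{0} + v_{2}  ⇒ sig = ⟨2 | 1 1⟩
  • {0,2,5}:  v_{0} + v_{2} + v_{5} = 0  ⇒ sig = ⟨3 | 0⟩
  • {0,1,2}:  v_{0} + v_{1} + v_{2} = v_{4}  ⇒ sig = ⟨3 | 1⟩
  • {0,2,3}:  v_{0} + v_{2} + v_{3} = v_{6}  ⇒ sig = ⟨3 | 1⟩

so the primitive-relation signature multiset is
{ ⟨2 | 0⟩ ×2,  ⟨2 | 1⟩ ×3,  ⟨2 | 1 1⟩,  ⟨3 | 0⟩,  ⟨3 | 1⟩ ×2 }


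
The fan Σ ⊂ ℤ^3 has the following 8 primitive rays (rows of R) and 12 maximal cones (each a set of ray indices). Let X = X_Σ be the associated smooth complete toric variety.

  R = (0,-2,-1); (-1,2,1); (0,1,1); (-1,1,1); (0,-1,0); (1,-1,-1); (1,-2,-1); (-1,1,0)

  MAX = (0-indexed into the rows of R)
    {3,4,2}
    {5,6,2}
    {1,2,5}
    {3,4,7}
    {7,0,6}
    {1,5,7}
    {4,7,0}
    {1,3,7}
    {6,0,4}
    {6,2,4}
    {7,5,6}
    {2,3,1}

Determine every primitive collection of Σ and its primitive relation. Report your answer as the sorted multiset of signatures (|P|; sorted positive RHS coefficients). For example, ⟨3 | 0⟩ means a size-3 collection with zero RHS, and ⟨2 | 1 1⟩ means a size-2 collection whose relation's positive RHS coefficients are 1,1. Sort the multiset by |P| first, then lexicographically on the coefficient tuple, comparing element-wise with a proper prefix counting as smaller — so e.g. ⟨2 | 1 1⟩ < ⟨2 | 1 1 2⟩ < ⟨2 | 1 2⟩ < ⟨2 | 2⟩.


11 minimal non-faces of Δ(Σ) (on 8 rays):

  {1,6}:  v_{1} + v_{6} = 0  so sig = ⟨2 | 0⟩
  {3,5}:  v_{3} + v_{5} = 0  so sig = ⟨2 | 0⟩
  {0,2}:  v_{0} + v_{2} = v_{4}  so sig = ⟨2 | 1⟩
  {1,4}:  v_{1} + v_{4} = v_{3}  so sig = ⟨2 | 1⟩
  {2,7}:  v_{2} + v_{7} = v_{1}  so sig = ⟨2 | 1⟩
  {3,6}:  v_{3} + v_{6} = v_{4}  so sig = ⟨2 | 1⟩
  {4,5}:  v_{4} + v_{5} = v_{6}  so sig = ⟨2 | 1⟩
  {0,1}:  v_{0} + v_{1} = v_{4} + v_{7}  so sig = ⟨2 | 1 1⟩
  {0,3}:  v_{0} + v_{3} = 2·v_{4} + v_{7}  so sig = ⟨2 | 1 2⟩
  {0,5}:  v_{0} + v_{5} = 2·v_{6} + v_{7}  so sig = ⟨2 | 1 2⟩
  {4,6,7}:  v_{4} + v_{6} + v_{7} = v_{0}  so sig = ⟨3 | 1⟩

Sorted signature multiset PRS(X):
{ ⟨2 | 0⟩ ×2,  ⟨2 | 1⟩ ×5,  ⟨2 | 1 1⟩,  ⟨2 | 1 2⟩ ×2,  ⟨3 | 1⟩ }


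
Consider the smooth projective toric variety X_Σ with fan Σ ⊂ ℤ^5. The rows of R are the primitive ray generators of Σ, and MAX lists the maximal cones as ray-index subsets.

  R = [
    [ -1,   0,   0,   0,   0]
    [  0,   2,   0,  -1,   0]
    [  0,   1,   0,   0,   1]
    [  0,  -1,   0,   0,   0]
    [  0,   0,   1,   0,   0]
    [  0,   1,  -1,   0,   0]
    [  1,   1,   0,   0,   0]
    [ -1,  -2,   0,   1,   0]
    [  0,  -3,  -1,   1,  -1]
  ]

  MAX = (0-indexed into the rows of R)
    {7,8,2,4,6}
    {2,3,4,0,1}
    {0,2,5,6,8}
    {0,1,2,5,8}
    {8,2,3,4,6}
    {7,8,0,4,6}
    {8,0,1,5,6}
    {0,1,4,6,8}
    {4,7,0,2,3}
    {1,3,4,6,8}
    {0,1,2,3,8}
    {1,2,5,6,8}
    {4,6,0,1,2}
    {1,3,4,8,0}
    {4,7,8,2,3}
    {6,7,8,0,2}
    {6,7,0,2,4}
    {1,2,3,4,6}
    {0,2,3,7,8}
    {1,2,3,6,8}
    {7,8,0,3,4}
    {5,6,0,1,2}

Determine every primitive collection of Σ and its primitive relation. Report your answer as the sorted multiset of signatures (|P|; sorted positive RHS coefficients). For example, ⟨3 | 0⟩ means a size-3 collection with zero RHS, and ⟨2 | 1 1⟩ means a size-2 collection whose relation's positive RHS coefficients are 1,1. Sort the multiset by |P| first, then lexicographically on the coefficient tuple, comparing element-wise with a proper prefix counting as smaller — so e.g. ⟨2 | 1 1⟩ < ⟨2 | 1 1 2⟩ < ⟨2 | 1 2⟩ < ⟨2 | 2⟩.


Σ has 9 primitive collections:

  • {1,7}:  v_{1} + v_{7} = v_{0}  →  sig = ⟨2 | 1⟩
  • {4,5}:  v_{4} + v_{5} = v_{0} + v_{6}  →  sig = ⟨2 | 1 1⟩
  • {3,5}:  v_{3} + v_{5} = v_{1} + v_{2} + v_{8}  →  sig = ⟨2 | 1 1 1⟩
  • {5,7}:  v_{5} + v_{7} = 2·v_{0} + v_{2} + v_{6} + v_{8}  →  sig = ⟨2 | 1 1 1 2⟩
  • {0,3,6}:  v_{0} + v_{3} + v_{6} = 0  →  sig = ⟨3 | 0⟩
  • {3,6,7}:  v_{3} + v_{6} + v_{7} = v_{2} + v_{4} + v_{8}  →  sig = ⟨3 | 1 1 1⟩
  • {1,2,4,8}:  v_{1} + v_{2} + v_{4} + v_{8} = 0  →  sig = ⟨4 | 0⟩
  • {0,2,4,8}:  v_{0} + v_{2} + v_{4} + v_{8} = v_{7}  →  sig = ⟨4 | 1⟩
  • {0,1,2,6,8}:  v_{0} + v_{1} + v_{2} + v_{6} + v_{8} = v_{5}  →  sig = ⟨5 | 1⟩

so the primitive-relation signature multiset is
    |P|=2: 4 collections, coeffs (1), (1,1), (1,1,1), (1,1,1,2)
    |P|=3: 2 collections, coeffs (), (1,1,1)
    |P|=4: 2 collections, coeffs (), (1)
    |P|=5: 1 collection, coeffs (1)


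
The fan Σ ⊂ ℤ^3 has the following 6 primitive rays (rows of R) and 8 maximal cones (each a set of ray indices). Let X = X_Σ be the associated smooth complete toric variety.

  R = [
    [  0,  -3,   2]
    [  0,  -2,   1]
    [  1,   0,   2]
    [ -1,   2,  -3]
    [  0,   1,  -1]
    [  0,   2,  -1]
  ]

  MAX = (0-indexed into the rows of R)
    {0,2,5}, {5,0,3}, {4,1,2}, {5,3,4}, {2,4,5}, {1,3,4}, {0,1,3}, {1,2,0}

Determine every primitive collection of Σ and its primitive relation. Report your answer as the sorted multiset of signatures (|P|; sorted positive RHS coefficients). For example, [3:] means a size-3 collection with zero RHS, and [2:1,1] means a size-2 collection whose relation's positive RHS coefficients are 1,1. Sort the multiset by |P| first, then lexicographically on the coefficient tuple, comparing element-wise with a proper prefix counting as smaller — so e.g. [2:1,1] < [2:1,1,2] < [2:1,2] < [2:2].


Minimal non-faces — 3 found among 6 rays, 8 max cones:

  • {1,5}:  v_{1} + v_{5} = 0 — sig = [2:]
  • {0,4}:  v_{0} + v_{4} = v_{1} — sig = [2:1]
  • {2,3}:  v_{2} + v_{3} = v_{5} — sig = [2:1]

so the primitive-relation signature multiset is
    |P|=2: 3 collections, coeffs (), (1), (1)


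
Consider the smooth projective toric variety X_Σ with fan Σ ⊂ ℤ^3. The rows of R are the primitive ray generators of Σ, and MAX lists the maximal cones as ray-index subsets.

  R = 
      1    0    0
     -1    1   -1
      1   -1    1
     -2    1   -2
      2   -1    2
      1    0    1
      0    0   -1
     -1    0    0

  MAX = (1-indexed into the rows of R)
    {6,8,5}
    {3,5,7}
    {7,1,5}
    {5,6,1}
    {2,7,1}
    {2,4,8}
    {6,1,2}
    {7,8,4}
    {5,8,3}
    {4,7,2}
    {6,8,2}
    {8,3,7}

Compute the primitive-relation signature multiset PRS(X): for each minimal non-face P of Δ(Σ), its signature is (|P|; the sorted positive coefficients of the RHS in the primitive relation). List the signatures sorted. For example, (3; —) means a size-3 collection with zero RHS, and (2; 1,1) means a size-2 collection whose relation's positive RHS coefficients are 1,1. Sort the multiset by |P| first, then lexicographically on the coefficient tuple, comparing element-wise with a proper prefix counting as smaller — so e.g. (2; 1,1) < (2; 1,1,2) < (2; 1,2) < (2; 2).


12 minimal non-faces of Δ(Σ) (on 8 rays):

  P = {1,8}:  v_{1} + v_{8} = 0  →  sig = (2; —)
  P = {2,3}:  v_{2} + v_{3} = 0  →  sig = (2; —)
  P = {4,5}:  v_{4} + v_{5} = 0  →  sig = (2; —)
  P = {2,5}:  v_{2} + v_{5} = v_{6}  →  sig = (2; 1)
  P = {3,6}:  v_{3} + v_{6} = v_{5}  →  sig = (2; 1)
  P = {4,6}:  v_{4} + v_{6} = v_{2}  →  sig = (2; 1)
  P = {6,7}:  v_{6} + v_{7} = v_{1}  →  sig = (2; 1)
  P = {1,3}:  v_{1} + v_{3} = v_{5} + v_{7}  →  sig = (2; 1,1)
  P = {1,4}:  v_{1} + v_{4} = v_{2} + v_{7}  →  sig = (2; 1,1)
  P = {3,4}:  v_{3} + v_{4} = v_{7} + v_{8}  →  sig = (2; 1,1)
  P = {2,7,8}:  v_{2} + v_{7} + v_{8} = v_{4}  →  sig = (3; 1)
  P = {5,7,8}:  v_{5} + v_{7} + v_{8} = v_{3}  →  sig = (3; 1)

Signatures (|P|; sorted positive RHS coefficients), sorted:
{ (2; —) ×3,  (2; 1) ×4,  (2; 1,1) ×3,  (3; 1) ×2 }
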